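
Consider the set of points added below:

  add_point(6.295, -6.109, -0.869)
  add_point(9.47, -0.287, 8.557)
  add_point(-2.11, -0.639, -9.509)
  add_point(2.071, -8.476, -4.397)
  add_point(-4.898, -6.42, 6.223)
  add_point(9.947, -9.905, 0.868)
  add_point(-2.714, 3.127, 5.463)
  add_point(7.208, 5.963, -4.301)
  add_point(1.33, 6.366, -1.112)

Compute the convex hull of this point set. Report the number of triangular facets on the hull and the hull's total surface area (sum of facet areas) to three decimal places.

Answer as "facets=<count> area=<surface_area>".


Hull vertices (8/9): indices [1, 2, 3, 4, 5, 6, 7, 8].

Per-facet area ½‖(b−a)×(c−a)‖:
  f1: (p1, p5, p4) → 90.7972
  f2: (p3, p5, p4) → 61.6348
  f3: (p3, p2, p4) → 65.7824
  f4: (p3, p2, p5) → 33.8899
  f5: (p7, p2, p5) → 102.8591
  f6: (p7, p2, p8) → 38.1124
  f7: (p7, p1, p5) → 87.1712
  f8: (p7, p1, p8) → 46.8210
  f9: (p6, p1, p4) → 63.8420
  f10: (p6, p1, p8) → 53.7841
  f11: (p6, p2, p4) → 74.9879
  f12: (p6, p2, p8) → 47.0706
Σ area = 766.753

Euler characteristic 8−18+12 = 2 ✓

facets=12 area=766.753


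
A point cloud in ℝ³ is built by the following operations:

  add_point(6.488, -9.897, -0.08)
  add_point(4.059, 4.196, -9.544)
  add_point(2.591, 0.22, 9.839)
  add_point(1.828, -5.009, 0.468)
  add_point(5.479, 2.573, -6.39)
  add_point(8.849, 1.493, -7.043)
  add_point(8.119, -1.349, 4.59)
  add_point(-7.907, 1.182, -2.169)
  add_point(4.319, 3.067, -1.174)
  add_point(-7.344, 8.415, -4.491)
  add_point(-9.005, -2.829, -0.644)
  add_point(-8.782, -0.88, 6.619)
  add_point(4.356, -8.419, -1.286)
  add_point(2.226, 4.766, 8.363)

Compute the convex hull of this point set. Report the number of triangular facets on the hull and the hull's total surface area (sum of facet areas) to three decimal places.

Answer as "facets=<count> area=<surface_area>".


Points on the hull: [0, 1, 2, 5, 6, 9, 10, 11, 12, 13] (10 of 14).

Facet areas (half cross-product norm):
  f1: (p1, p9, p10) → 78.8662
  f2: (p1, p0, p5) → 36.5659
  f3: (p11, p9, p10) → 45.0487
  f4: (p11, p0, p10) → 64.0167
  f5: (p11, p0, p2) → 87.2176
  f6: (p6, p0, p5) → 57.4616
  f7: (p6, p0, p2) → 35.6103
  f8: (p12, p0, p10) → 10.3207
  f9: (p12, p1, p10) → 103.6968
  f10: (p12, p1, p0) → 15.8625
  f11: (p13, p11, p9) → 87.5808
  f12: (p13, p11, p2) → 28.3853
  f13: (p13, p1, p9) → 104.0200
  f14: (p13, p6, p2) → 18.6404
  f15: (p13, p1, p5) → 51.6055
  f16: (p13, p6, p5) → 53.5731
Σ area = 878.472

Euler: V−E+F = 10−24+16 = 2.

facets=16 area=878.472


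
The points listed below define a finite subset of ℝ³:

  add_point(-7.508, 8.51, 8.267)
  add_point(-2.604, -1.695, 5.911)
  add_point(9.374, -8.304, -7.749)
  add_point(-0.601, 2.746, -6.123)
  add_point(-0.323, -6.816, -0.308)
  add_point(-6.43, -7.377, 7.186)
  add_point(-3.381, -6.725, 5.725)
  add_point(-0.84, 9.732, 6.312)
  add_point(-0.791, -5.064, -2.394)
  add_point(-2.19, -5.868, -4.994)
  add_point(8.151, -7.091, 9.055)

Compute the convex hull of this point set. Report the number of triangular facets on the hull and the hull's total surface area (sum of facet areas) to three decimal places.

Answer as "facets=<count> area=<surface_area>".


facets=10 area=913.096

Hull vertices (7/11): indices [0, 2, 3, 5, 7, 9, 10].

Per-facet area ½‖(b−a)×(c−a)‖:
  f1: (p10, p7, p0) → 65.8179
  f2: (p10, p7, p2) → 162.5984
  f3: (p5, p10, p0) → 117.2426
  f4: (p5, p10, p2) → 123.9874
  f5: (p3, p7, p0) → 49.5672
  f6: (p3, p7, p2) → 94.4357
  f7: (p9, p5, p2) → 68.1917
  f8: (p9, p3, p2) → 53.5849
  f9: (p9, p5, p0) → 103.5736
  f10: (p9, p3, p0) → 74.0967
Σ area = 913.096

Check V−E+F: 7 − 15 + 10 = 2.


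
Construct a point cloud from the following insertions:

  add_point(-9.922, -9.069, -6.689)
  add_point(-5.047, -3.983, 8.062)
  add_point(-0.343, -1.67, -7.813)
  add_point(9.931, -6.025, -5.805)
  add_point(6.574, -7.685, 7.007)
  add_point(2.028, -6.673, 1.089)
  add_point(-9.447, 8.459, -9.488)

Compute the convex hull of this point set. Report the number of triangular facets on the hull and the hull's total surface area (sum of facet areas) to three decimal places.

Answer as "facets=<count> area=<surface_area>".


facets=8 area=842.095

Extreme-point indices: [0, 1, 2, 3, 4, 6] — 6 of 7 on the boundary.

Facet areas (half cross-product norm):
  f1: (p1, p6, p0) → 142.9476
  f2: (p4, p3, p0) → 130.7386
  f3: (p4, p1, p0) → 99.4387
  f4: (p4, p6, p3) → 163.2955
  f5: (p4, p1, p6) → 128.5203
  f6: (p2, p3, p0) → 61.0493
  f7: (p2, p6, p0) → 83.2381
  f8: (p2, p6, p3) → 32.8668
Σ area = 842.095

Euler: V−E+F = 6−12+8 = 2.


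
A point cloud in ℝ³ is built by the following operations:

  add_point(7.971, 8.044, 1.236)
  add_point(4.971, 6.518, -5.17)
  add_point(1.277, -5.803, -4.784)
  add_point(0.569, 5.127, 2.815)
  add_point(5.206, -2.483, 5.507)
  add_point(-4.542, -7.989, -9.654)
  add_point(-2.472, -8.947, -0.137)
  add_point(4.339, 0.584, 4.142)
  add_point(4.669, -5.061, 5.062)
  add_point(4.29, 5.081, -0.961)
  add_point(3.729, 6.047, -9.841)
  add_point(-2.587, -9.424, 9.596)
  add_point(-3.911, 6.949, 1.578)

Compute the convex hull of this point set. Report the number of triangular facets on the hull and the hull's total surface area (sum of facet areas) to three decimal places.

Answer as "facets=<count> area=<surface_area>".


facets=16 area=803.214

10 of the 13 inputs are extreme points: [0, 2, 3, 4, 5, 6, 8, 10, 11, 12].

Triangle areas on the boundary:
  f1: (p12, p11, p5) → 152.6606
  f2: (p12, p10, p5) → 109.0301
  f3: (p12, p10, p0) → 67.5191
  f4: (p3, p11, p0) → 54.2136
  f5: (p3, p12, p0) → 15.5652
  f6: (p3, p12, p11) → 39.4952
  f7: (p6, p11, p5) → 10.9008
  f8: (p6, p8, p11) → 40.4575
  f9: (p4, p11, p0) → 33.9562
  f10: (p4, p8, p0) → 8.0767
  f11: (p4, p8, p11) → 11.0183
  f12: (p2, p10, p0) → 78.1101
  f13: (p2, p8, p0) → 72.8412
  f14: (p2, p10, p5) → 51.1960
  f15: (p2, p6, p5) → 26.4701
  f16: (p2, p6, p8) → 31.7035
Σ area = 803.214

Euler: V−E+F = 10−24+16 = 2.


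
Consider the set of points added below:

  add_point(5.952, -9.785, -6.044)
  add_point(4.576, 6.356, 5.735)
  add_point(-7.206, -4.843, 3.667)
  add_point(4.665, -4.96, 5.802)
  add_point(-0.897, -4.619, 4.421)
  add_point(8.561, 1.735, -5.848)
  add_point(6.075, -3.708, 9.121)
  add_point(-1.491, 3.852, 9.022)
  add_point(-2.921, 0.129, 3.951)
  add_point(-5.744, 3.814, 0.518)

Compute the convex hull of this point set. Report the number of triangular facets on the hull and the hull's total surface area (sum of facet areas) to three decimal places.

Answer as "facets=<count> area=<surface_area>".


Hull vertices (8/10): indices [0, 1, 2, 3, 5, 6, 7, 9].

Per-facet area ½‖(b−a)×(c−a)‖:
  f1: (p6, p0, p5) → 89.2715
  f2: (p1, p6, p5) → 69.8829
  f3: (p9, p0, p2) → 79.5951
  f4: (p9, p0, p5) → 93.0988
  f5: (p9, p1, p5) → 75.9324
  f6: (p3, p0, p2) → 77.3878
  f7: (p3, p6, p2) → 19.7446
  f8: (p3, p6, p0) → 11.3152
  f9: (p7, p9, p2) → 43.1737
  f10: (p7, p9, p1) → 34.8826
  f11: (p7, p6, p2) → 61.6129
  f12: (p7, p1, p6) → 36.9274
Σ area = 692.825

Check V−E+F: 8 − 18 + 12 = 2.

facets=12 area=692.825


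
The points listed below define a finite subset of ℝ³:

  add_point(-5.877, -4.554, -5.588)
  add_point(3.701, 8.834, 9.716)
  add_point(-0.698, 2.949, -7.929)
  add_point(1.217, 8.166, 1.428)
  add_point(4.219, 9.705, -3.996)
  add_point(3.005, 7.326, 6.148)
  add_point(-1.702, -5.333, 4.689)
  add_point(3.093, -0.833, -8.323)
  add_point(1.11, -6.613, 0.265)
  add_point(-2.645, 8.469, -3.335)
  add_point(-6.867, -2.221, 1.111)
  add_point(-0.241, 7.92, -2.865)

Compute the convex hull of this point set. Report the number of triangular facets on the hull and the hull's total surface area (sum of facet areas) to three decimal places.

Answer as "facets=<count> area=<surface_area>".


Hull vertices (9/12): indices [0, 1, 2, 4, 6, 7, 8, 9, 10].

Triangle areas on the boundary:
  f1: (p6, p1, p10) → 55.9949
  f2: (p6, p1, p8) → 41.2183
  f3: (p6, p0, p10) → 24.4317
  f4: (p6, p0, p8) → 25.1464
  f5: (p9, p0, p10) → 43.9015
  f6: (p9, p1, p10) → 88.3980
  f7: (p9, p1, p4) → 47.6724
  f8: (p7, p0, p8) → 42.9134
  f9: (p7, p1, p4) → 74.6918
  f10: (p7, p1, p8) → 96.1787
  f11: (p2, p9, p0) → 33.4732
  f12: (p2, p7, p0) → 24.9657
  f13: (p2, p9, p4) → 25.6202
  f14: (p2, p7, p4) → 24.4302
Σ area = 649.036

Euler: V−E+F = 9−21+14 = 2.

facets=14 area=649.036


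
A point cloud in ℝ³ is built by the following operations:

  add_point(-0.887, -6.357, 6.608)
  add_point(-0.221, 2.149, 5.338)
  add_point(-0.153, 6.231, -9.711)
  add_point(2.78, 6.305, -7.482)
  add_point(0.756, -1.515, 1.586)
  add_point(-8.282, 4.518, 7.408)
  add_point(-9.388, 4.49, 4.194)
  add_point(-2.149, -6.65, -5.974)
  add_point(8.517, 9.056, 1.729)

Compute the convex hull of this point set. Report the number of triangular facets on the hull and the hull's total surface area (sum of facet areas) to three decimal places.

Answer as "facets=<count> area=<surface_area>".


facets=12 area=698.110

8 of the 9 inputs are extreme points: [0, 1, 2, 3, 5, 6, 7, 8].

Triangle areas on the boundary:
  f1: (p2, p8, p6) → 117.0405
  f2: (p2, p7, p6) → 103.8914
  f3: (p0, p7, p6) → 86.4281
  f4: (p0, p7, p8) → 116.1223
  f5: (p3, p7, p8) → 73.9263
  f6: (p3, p2, p8) → 8.5232
  f7: (p3, p2, p7) → 24.9698
  f8: (p5, p8, p6) → 31.1083
  f9: (p5, p0, p6) → 22.2347
  f10: (p1, p0, p8) → 36.8034
  f11: (p1, p5, p8) → 40.2388
  f12: (p1, p5, p0) → 36.8231
Σ area = 698.110

Euler: V−E+F = 8−18+12 = 2.


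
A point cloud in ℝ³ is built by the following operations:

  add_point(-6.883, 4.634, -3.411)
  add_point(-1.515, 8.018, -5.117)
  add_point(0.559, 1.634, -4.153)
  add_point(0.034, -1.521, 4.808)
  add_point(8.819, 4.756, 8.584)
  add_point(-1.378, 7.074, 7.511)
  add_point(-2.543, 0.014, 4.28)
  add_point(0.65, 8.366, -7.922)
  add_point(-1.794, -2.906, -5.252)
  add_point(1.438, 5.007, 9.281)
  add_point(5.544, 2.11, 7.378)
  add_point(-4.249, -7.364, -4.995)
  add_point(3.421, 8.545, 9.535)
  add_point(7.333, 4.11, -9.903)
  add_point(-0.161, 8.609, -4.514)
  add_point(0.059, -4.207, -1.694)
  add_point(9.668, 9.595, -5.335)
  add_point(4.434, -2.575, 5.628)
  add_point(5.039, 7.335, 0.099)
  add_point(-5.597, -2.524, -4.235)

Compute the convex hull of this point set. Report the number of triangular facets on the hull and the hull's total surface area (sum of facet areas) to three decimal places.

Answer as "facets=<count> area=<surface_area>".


facets=26 area=863.150

Hull vertices (15/20): indices [0, 1, 3, 4, 5, 6, 7, 9, 11, 12, 13, 14, 16, 17, 19].

Triangle areas on the boundary:
  f1: (p13, p17, p11) → 112.3943
  f2: (p4, p12, p16) → 49.1763
  f3: (p4, p13, p16) → 52.5833
  f4: (p4, p13, p17) → 77.1324
  f5: (p1, p5, p0) → 39.8387
  f6: (p7, p13, p11) → 66.8377
  f7: (p7, p1, p0) → 7.7154
  f8: (p7, p13, p16) → 29.4971
  f9: (p6, p5, p0) → 39.1007
  f10: (p14, p7, p1) → 2.7471
  f11: (p14, p5, p12) → 31.9536
  f12: (p14, p1, p5) → 9.4327
  f13: (p14, p12, p16) → 70.8815
  f14: (p14, p7, p16) → 16.5887
  f15: (p19, p6, p0) → 32.6993
  f16: (p19, p6, p11) → 22.7209
  f17: (p19, p7, p0) → 34.2744
  f18: (p19, p7, p11) → 25.9796
  f19: (p9, p6, p5) → 15.1161
  f20: (p9, p5, p12) → 7.9312
  f21: (p9, p4, p12) → 13.4588
  f22: (p9, p4, p17) → 30.3564
  f23: (p3, p9, p17) → 18.4183
  f24: (p3, p9, p6) → 12.0710
  f25: (p3, p17, p11) → 26.0385
  f26: (p3, p6, p11) → 18.2056
Σ area = 863.150

Euler: V−E+F = 15−39+26 = 2.


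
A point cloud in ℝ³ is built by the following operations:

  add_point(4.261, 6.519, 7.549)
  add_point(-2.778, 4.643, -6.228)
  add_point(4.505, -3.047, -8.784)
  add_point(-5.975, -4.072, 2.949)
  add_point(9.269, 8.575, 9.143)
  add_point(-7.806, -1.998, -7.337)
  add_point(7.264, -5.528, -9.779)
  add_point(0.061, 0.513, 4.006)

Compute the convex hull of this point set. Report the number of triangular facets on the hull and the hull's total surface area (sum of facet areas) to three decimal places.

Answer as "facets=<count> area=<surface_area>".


Hull vertices (6/8): indices [0, 1, 3, 4, 5, 6].

Triangle areas on the boundary:
  f1: (p3, p6, p5) → 83.3078
  f2: (p3, p6, p4) → 183.8751
  f3: (p3, p0, p4) → 16.7626
  f4: (p1, p6, p5) → 60.9824
  f5: (p1, p6, p4) → 146.1008
  f6: (p1, p0, p4) → 31.6449
  f7: (p1, p3, p5) → 44.6227
  f8: (p1, p3, p0) → 91.8054
Σ area = 659.102

Check V−E+F: 6 − 12 + 8 = 2.

facets=8 area=659.102


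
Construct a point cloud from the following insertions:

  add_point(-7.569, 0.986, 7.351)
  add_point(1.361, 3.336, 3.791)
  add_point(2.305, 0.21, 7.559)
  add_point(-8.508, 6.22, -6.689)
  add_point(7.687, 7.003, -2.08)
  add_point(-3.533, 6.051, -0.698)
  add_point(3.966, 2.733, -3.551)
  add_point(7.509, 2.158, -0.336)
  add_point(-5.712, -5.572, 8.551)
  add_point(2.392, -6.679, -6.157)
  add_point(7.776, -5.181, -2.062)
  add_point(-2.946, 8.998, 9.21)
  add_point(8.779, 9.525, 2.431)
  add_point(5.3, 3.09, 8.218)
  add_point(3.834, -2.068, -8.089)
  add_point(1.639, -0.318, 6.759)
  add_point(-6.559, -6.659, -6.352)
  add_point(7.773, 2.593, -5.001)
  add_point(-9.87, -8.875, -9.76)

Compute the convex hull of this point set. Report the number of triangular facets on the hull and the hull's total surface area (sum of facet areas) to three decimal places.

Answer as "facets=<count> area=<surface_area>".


Points on the hull: [0, 3, 4, 8, 9, 10, 11, 12, 13, 14, 17, 18] (12 of 19).

Facet areas (half cross-product norm):
  f1: (p3, p11, p12) → 113.8519
  f2: (p3, p0, p18) → 114.7877
  f3: (p3, p0, p11) → 70.5919
  f4: (p8, p0, p18) → 65.8506
  f5: (p8, p0, p11) → 25.1125
  f6: (p13, p10, p12) → 62.1650
  f7: (p13, p8, p10) → 91.8131
  f8: (p13, p11, p12) → 47.5009
  f9: (p13, p8, p11) → 68.5689
  f10: (p9, p8, p18) → 106.8831
  f11: (p9, p8, p10) → 57.5797
  f12: (p17, p10, p12) → 39.2984
  f13: (p4, p3, p12) → 39.6600
  f14: (p4, p17, p12) → 6.9830
  f15: (p4, p17, p3) → 43.9070
  f16: (p14, p3, p18) → 100.8037
  f17: (p14, p17, p3) → 50.9852
  f18: (p14, p9, p18) → 32.0862
  f19: (p14, p9, p10) → 17.7048
  f20: (p14, p17, p10) → 24.9700
Σ area = 1181.103

Euler: V−E+F = 12−30+20 = 2.

facets=20 area=1181.103


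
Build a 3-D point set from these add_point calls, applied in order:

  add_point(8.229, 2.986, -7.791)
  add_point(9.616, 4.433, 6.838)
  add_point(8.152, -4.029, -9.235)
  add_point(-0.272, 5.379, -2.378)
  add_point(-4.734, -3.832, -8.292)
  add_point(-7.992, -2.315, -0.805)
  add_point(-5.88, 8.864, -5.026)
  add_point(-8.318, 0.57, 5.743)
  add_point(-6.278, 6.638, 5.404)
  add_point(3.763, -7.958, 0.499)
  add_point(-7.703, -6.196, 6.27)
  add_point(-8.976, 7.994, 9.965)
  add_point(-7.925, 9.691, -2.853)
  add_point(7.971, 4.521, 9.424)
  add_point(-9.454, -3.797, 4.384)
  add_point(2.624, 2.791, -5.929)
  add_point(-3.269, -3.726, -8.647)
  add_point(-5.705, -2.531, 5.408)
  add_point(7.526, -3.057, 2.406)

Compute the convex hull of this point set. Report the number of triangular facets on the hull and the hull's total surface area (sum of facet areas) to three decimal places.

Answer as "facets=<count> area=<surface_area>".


Extreme-point indices: [0, 1, 2, 4, 5, 6, 9, 10, 11, 12, 13, 14, 16, 18] — 14 of 19 on the boundary.

Per-facet area ½‖(b−a)×(c−a)‖:
  f1: (p11, p12, p14) → 80.7355
  f2: (p4, p9, p2) → 65.9457
  f3: (p0, p2, p1) → 50.4979
  f4: (p13, p12, p1) → 31.6912
  f5: (p13, p11, p12) → 111.8653
  f6: (p18, p2, p1) → 43.7305
  f7: (p18, p9, p2) → 35.7668
  f8: (p18, p13, p1) → 13.0169
  f9: (p18, p13, p9) → 20.8843
  f10: (p5, p12, p14) → 30.9186
  f11: (p5, p4, p14) → 10.5467
  f12: (p5, p4, p12) → 50.5576
  f13: (p6, p12, p1) → 30.6122
  f14: (p6, p0, p1) → 113.7291
  f15: (p6, p4, p12) → 17.7673
  f16: (p16, p4, p2) → 1.8001
  f17: (p16, p0, p2) → 40.9566
  f18: (p16, p6, p4) → 9.9146
  f19: (p16, p6, p0) → 84.3266
  f20: (p10, p13, p9) → 102.2872
  f21: (p10, p13, p11) → 122.0500
  f22: (p10, p4, p14) → 22.4870
  f23: (p10, p4, p9) → 79.1208
  f24: (p10, p11, p14) → 21.3476
Σ area = 1192.556

Euler characteristic 14−36+24 = 2 ✓

facets=24 area=1192.556


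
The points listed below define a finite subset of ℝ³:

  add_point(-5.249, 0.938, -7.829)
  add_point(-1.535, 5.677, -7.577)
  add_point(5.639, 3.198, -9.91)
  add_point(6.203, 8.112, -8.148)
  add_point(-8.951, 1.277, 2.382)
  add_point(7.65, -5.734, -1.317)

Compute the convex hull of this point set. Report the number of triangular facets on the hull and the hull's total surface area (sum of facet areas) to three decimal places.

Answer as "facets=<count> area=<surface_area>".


Points on the hull: [0, 1, 2, 3, 4, 5] (6 of 6).

Per-facet area ½‖(b−a)×(c−a)‖:
  f1: (p3, p5, p4) → 134.3490
  f2: (p2, p3, p5) → 29.9339
  f3: (p0, p5, p4) → 86.0811
  f4: (p0, p2, p5) → 70.5645
  f5: (p1, p2, p3) → 19.9277
  f6: (p1, p0, p2) → 22.8316
  f7: (p1, p3, p4) → 38.8334
  f8: (p1, p0, p4) → 32.3910
Σ area = 434.912

Check V−E+F: 6 − 12 + 8 = 2.

facets=8 area=434.912


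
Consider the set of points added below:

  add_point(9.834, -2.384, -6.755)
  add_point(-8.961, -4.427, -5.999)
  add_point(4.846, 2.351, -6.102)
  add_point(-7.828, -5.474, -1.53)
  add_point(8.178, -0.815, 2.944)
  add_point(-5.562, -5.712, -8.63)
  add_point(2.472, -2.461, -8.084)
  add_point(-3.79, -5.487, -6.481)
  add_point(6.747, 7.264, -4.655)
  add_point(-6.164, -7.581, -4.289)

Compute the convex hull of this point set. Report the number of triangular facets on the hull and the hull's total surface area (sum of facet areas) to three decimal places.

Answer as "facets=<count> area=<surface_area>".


Extreme-point indices: [0, 1, 3, 4, 5, 6, 8, 9] — 8 of 10 on the boundary.

Triangle areas on the boundary:
  f1: (p4, p8, p0) → 47.3680
  f2: (p9, p4, p0) → 82.0173
  f3: (p5, p8, p1) → 40.4351
  f4: (p5, p9, p1) → 9.1436
  f5: (p5, p9, p0) → 37.6095
  f6: (p3, p9, p1) → 8.1146
  f7: (p3, p9, p4) → 33.1482
  f8: (p3, p8, p1) → 46.0349
  f9: (p3, p4, p8) → 96.0300
  f10: (p6, p8, p0) → 37.4896
  f11: (p6, p5, p0) → 12.3109
  f12: (p6, p5, p8) → 34.6254
Σ area = 484.327

Check V−E+F: 8 − 18 + 12 = 2.

facets=12 area=484.327


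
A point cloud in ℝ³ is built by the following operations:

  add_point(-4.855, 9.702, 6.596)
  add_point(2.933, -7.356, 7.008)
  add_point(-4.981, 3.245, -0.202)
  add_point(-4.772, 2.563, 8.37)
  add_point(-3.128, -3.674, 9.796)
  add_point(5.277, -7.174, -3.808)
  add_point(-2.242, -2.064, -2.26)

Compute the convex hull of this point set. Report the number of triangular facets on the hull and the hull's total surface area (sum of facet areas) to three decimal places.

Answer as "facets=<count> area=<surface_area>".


facets=10 area=410.304

Hull vertices (7/7): indices [0, 1, 2, 3, 4, 5, 6].

Triangle areas on the boundary:
  f1: (p0, p5, p2) → 54.1980
  f2: (p1, p0, p5) → 103.6648
  f3: (p1, p4, p5) → 36.0723
  f4: (p1, p4, p0) → 46.3047
  f5: (p6, p5, p2) → 14.1725
  f6: (p6, p4, p2) → 37.3771
  f7: (p6, p4, p5) → 55.5782
  f8: (p3, p0, p2) → 30.0019
  f9: (p3, p4, p2) → 27.1368
  f10: (p3, p4, p0) → 5.7981
Σ area = 410.304

Euler: V−E+F = 7−15+10 = 2.


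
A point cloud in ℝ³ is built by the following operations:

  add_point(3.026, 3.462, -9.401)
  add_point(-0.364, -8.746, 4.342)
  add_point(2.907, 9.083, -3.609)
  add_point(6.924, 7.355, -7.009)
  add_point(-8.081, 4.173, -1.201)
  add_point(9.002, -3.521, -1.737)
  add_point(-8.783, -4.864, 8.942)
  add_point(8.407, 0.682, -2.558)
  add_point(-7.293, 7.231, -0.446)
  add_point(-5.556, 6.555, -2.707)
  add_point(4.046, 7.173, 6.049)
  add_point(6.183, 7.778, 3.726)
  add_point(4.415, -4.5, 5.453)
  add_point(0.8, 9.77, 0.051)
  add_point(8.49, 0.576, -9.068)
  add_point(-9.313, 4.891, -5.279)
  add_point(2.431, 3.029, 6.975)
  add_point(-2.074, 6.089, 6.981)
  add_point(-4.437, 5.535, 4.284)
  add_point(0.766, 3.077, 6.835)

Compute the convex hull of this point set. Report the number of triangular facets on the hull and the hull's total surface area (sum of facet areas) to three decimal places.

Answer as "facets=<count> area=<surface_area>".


facets=28 area=971.245

Points on the hull: [0, 1, 2, 3, 5, 6, 7, 8, 10, 11, 12, 13, 14, 15, 16, 17] (16 of 20).

Facet areas (half cross-product norm):
  f1: (p6, p1, p15) → 88.5313
  f2: (p14, p1, p15) → 152.0442
  f3: (p14, p1, p5) → 41.8809
  f4: (p8, p6, p15) → 43.5637
  f5: (p0, p14, p15) → 20.2192
  f6: (p11, p10, p13) → 10.9166
  f7: (p12, p1, p5) → 26.3412
  f8: (p12, p11, p5) → 51.2356
  f9: (p12, p11, p10) → 18.6320
  f10: (p12, p6, p1) → 32.2568
  f11: (p17, p8, p6) → 59.3042
  f12: (p17, p8, p13) → 32.3690
  f13: (p17, p10, p13) → 22.2048
  f14: (p7, p14, p5) → 13.8658
  f15: (p7, p11, p5) → 16.5567
  f16: (p3, p0, p14) → 17.7723
  f17: (p3, p7, p14) → 22.5221
  f18: (p3, p7, p11) → 38.0552
  f19: (p3, p0, p15) → 35.7451
  f20: (p16, p12, p6) → 52.2273
  f21: (p16, p12, p10) → 12.1666
  f22: (p16, p17, p6) → 35.3424
  f23: (p16, p17, p10) → 12.0722
  f24: (p2, p11, p13) → 14.5758
  f25: (p2, p3, p11) → 22.0318
  f26: (p2, p3, p15) → 31.2190
  f27: (p2, p8, p15) → 30.7140
  f28: (p2, p8, p13) → 16.8793
Σ area = 971.245

Euler: V−E+F = 16−42+28 = 2.


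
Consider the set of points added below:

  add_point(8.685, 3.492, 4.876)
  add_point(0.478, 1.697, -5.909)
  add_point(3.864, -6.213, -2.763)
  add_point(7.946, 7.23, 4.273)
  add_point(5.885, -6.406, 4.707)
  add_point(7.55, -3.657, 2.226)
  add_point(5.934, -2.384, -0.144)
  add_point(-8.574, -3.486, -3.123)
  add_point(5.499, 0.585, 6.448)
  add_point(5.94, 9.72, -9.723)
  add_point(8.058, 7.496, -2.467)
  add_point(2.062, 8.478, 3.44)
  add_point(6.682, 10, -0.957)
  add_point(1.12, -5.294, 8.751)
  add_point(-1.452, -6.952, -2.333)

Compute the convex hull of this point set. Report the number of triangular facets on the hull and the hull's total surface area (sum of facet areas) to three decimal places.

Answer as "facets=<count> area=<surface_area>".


facets=22 area=772.013

Extreme-point indices: [0, 2, 3, 4, 5, 7, 8, 9, 10, 11, 12, 13, 14] — 13 of 15 on the boundary.

Per-facet area ½‖(b−a)×(c−a)‖:
  f1: (p14, p9, p7) → 78.1235
  f2: (p13, p14, p7) → 44.5044
  f3: (p11, p9, p7) → 118.2270
  f4: (p11, p13, p7) → 107.1242
  f5: (p2, p14, p9) → 45.3408
  f6: (p12, p11, p9) → 23.0622
  f7: (p8, p13, p0) → 3.2673
  f8: (p4, p13, p14) → 32.1858
  f9: (p4, p2, p14) → 20.5098
  f10: (p4, p13, p0) → 32.6425
  f11: (p10, p12, p9) → 12.6711
  f12: (p5, p4, p2) → 13.6139
  f13: (p5, p4, p0) → 13.7428
  f14: (p5, p2, p9) → 58.3398
  f15: (p5, p10, p9) → 37.9704
  f16: (p5, p10, p0) → 32.0482
  f17: (p3, p10, p0) → 12.7725
  f18: (p3, p10, p12) → 9.7708
  f19: (p3, p12, p11) → 16.7169
  f20: (p3, p8, p0) → 7.4853
  f21: (p3, p11, p13) → 44.1819
  f22: (p3, p8, p13) → 7.7123
Σ area = 772.013

Euler: V−E+F = 13−33+22 = 2.


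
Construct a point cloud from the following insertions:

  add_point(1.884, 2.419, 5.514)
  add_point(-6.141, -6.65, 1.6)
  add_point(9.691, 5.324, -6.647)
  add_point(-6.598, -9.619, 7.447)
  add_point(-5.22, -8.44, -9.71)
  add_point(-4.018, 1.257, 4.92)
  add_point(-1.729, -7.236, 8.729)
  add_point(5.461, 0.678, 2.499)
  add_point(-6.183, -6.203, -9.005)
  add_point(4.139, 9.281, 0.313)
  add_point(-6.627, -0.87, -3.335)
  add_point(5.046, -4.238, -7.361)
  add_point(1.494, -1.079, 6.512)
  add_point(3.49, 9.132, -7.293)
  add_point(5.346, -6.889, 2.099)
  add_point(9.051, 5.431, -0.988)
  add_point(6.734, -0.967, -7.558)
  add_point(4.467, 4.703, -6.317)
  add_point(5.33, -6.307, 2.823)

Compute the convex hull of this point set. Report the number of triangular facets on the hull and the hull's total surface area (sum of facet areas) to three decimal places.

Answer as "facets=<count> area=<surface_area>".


facets=28 area=949.493

Extreme-point indices: [0, 2, 3, 4, 5, 6, 8, 9, 10, 11, 12, 13, 14, 15, 16, 18] — 16 of 19 on the boundary.

Triangle areas on the boundary:
  f1: (p8, p3, p10) → 53.6432
  f2: (p8, p4, p3) → 21.1964
  f3: (p14, p4, p3) → 100.9665
  f4: (p5, p3, p10) → 50.8834
  f5: (p13, p9, p2) → 27.5733
  f6: (p13, p8, p4) → 19.0122
  f7: (p13, p8, p10) → 56.0309
  f8: (p13, p5, p10) → 65.3942
  f9: (p13, p5, p9) → 44.8723
  f10: (p11, p14, p4) → 55.2722
  f11: (p16, p11, p4) → 14.2290
  f12: (p16, p13, p2) → 25.4847
  f13: (p16, p13, p4) → 73.3285
  f14: (p16, p14, p2) → 36.5437
  f15: (p16, p11, p14) → 17.4077
  f16: (p0, p5, p9) → 25.3157
  f17: (p6, p5, p3) → 26.6140
  f18: (p6, p14, p3) → 23.4732
  f19: (p6, p0, p5) → 28.8189
  f20: (p6, p0, p12) → 4.6597
  f21: (p15, p9, p2) → 17.3167
  f22: (p15, p0, p9) → 28.0459
  f23: (p15, p14, p2) → 36.5244
  f24: (p15, p0, p12) → 15.6676
  f25: (p18, p15, p14) → 5.6416
  f26: (p18, p15, p12) → 45.1552
  f27: (p18, p6, p14) → 3.8423
  f28: (p18, p6, p12) → 26.5794
Σ area = 949.493

Check V−E+F: 16 − 42 + 28 = 2.


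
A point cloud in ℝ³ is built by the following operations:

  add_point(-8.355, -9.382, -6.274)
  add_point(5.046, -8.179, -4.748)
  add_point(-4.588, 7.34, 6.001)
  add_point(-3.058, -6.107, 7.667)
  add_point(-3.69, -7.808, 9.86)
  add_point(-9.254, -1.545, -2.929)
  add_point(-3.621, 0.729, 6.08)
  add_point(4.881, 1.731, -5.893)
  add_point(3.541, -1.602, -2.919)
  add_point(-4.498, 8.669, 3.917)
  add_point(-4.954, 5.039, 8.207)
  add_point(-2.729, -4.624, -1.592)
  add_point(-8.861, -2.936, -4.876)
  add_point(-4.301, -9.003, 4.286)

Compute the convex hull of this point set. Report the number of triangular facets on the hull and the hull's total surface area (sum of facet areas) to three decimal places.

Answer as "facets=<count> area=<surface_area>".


facets=18 area=761.136

Hull vertices (11/14): indices [0, 1, 2, 4, 5, 7, 8, 9, 10, 12, 13].

Per-facet area ½‖(b−a)×(c−a)‖:
  f1: (p0, p4, p5) → 65.2543
  f2: (p7, p0, p1) → 67.4345
  f3: (p10, p4, p5) → 83.3499
  f4: (p10, p7, p4) → 112.8165
  f5: (p13, p4, p1) → 30.2929
  f6: (p13, p0, p1) → 67.9352
  f7: (p13, p0, p4) → 9.9036
  f8: (p12, p9, p5) → 9.5291
  f9: (p12, p7, p9) → 97.2591
  f10: (p12, p0, p5) → 5.3856
  f11: (p12, p7, p0) → 46.8806
  f12: (p8, p4, p1) → 55.6200
  f13: (p8, p7, p1) → 14.6081
  f14: (p8, p7, p4) → 14.5850
  f15: (p2, p9, p5) → 16.3035
  f16: (p2, p10, p5) → 21.5164
  f17: (p2, p7, p9) → 17.8583
  f18: (p2, p10, p7) → 24.6029
Σ area = 761.136

Euler characteristic 11−27+18 = 2 ✓


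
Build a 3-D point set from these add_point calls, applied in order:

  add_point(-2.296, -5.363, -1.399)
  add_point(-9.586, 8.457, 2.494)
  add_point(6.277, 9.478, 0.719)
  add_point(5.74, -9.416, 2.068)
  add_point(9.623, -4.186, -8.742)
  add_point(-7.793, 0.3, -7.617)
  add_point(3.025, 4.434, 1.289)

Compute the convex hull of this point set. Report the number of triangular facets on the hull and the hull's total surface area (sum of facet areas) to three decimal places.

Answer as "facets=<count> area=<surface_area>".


facets=8 area=751.124

Points on the hull: [0, 1, 2, 3, 4, 5] (6 of 7).

Facet areas (half cross-product norm):
  f1: (p3, p2, p1) → 150.7923
  f2: (p3, p2, p4) → 104.7163
  f3: (p0, p3, p1) → 58.9484
  f4: (p0, p3, p4) → 59.2934
  f5: (p5, p2, p1) → 103.1378
  f6: (p5, p2, p4) → 138.1744
  f7: (p5, p0, p1) → 65.7937
  f8: (p5, p0, p4) → 70.2677
Σ area = 751.124

Check V−E+F: 6 − 12 + 8 = 2.


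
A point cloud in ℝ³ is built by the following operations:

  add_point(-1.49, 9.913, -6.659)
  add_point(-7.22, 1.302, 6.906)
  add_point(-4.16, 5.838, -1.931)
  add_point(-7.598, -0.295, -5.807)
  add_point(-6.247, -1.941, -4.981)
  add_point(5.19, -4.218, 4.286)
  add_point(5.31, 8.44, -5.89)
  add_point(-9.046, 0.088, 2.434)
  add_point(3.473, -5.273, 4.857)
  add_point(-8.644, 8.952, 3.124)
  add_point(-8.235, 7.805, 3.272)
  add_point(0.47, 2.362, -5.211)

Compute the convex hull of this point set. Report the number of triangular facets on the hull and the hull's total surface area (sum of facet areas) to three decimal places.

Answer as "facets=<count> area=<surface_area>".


facets=16 area=629.820

Hull vertices (10/12): indices [0, 1, 3, 4, 5, 6, 7, 8, 9, 11].

Per-facet area ½‖(b−a)×(c−a)‖:
  f1: (p1, p8, p7) → 31.6517
  f2: (p9, p1, p7) → 20.9303
  f3: (p4, p8, p7) → 54.8305
  f4: (p5, p1, p8) → 11.7379
  f5: (p5, p9, p1) → 54.3683
  f6: (p5, p9, p6) → 127.7804
  f7: (p5, p4, p8) → 14.4111
  f8: (p0, p9, p6) → 37.6368
  f9: (p11, p5, p6) → 47.2185
  f10: (p11, p5, p4) → 49.7968
  f11: (p3, p0, p9) → 65.5738
  f12: (p3, p9, p7) → 37.0298
  f13: (p3, p4, p7) → 9.3299
  f14: (p3, p0, p6) → 39.6923
  f15: (p3, p11, p6) → 18.7629
  f16: (p3, p11, p4) → 9.0691
Σ area = 629.820

Check V−E+F: 10 − 24 + 16 = 2.


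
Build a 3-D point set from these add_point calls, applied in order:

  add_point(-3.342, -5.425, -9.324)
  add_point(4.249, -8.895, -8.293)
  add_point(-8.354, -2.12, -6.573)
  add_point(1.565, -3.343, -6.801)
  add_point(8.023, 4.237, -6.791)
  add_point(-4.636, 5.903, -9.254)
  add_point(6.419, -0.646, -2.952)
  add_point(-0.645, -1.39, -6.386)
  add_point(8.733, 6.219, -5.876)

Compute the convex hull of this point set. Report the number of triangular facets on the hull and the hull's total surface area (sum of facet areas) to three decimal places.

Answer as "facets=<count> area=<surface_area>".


Hull vertices (7/9): indices [0, 1, 2, 4, 5, 6, 8].

Per-facet area ½‖(b−a)×(c−a)‖:
  f1: (p6, p1, p2) → 70.0221
  f2: (p6, p1, p8) → 31.8683
  f3: (p5, p6, p2) → 64.5840
  f4: (p5, p6, p8) → 52.6103
  f5: (p0, p1, p2) → 15.0469
  f6: (p0, p5, p2) → 30.5093
  f7: (p0, p5, p1) → 41.1946
  f8: (p4, p1, p8) → 4.7643
  f9: (p4, p5, p8) → 14.3877
  f10: (p4, p5, p1) → 88.1388
Σ area = 413.126

Euler characteristic 7−15+10 = 2 ✓

facets=10 area=413.126


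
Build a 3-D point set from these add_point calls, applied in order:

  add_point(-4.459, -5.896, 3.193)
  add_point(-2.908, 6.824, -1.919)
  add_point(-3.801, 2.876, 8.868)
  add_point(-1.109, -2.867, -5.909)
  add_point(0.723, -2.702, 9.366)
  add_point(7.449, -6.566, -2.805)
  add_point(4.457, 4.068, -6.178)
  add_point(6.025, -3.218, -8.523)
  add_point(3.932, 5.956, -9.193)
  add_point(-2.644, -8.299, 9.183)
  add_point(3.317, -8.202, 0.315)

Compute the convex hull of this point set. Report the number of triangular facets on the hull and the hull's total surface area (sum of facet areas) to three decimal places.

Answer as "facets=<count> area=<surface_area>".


Extreme-point indices: [0, 1, 2, 3, 4, 5, 6, 7, 8, 9, 10] — 11 of 11 on the boundary.

Facet areas (half cross-product norm):
  f1: (p3, p1, p0) → 53.6313
  f2: (p9, p4, p5) → 47.1497
  f3: (p8, p3, p1) → 47.1275
  f4: (p10, p9, p0) → 28.8243
  f5: (p10, p9, p5) → 12.3980
  f6: (p10, p3, p0) → 37.4113
  f7: (p2, p9, p4) → 22.1371
  f8: (p2, p8, p1) → 41.0775
  f9: (p2, p1, p0) → 58.8878
  f10: (p2, p9, p0) → 34.3756
  f11: (p7, p8, p5) → 25.8815
  f12: (p7, p8, p3) → 34.9257
  f13: (p7, p10, p5) → 16.2046
  f14: (p7, p10, p3) → 34.3719
  f15: (p6, p2, p4) → 60.8320
  f16: (p6, p2, p8) → 22.1038
  f17: (p6, p4, p5) → 82.7397
  f18: (p6, p8, p5) → 13.3483
Σ area = 673.428

Euler characteristic 11−27+18 = 2 ✓

facets=18 area=673.428


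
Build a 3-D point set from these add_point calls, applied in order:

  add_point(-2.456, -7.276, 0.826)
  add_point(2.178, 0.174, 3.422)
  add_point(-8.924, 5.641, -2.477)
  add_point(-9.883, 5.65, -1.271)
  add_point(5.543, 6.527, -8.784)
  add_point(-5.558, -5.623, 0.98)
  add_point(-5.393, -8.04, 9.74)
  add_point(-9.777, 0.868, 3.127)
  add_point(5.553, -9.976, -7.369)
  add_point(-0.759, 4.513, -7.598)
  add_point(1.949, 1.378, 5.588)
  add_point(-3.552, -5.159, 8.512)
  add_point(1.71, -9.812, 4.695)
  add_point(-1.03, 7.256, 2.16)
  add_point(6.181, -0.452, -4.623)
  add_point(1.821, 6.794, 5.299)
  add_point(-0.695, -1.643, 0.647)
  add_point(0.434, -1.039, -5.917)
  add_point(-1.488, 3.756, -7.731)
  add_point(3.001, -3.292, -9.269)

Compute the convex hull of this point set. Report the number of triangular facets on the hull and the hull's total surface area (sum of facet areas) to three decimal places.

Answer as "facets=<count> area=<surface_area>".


15 of the 20 inputs are extreme points: [2, 3, 4, 5, 6, 7, 8, 9, 10, 12, 13, 14, 15, 18, 19].

Facet areas (half cross-product norm):
  f1: (p5, p8, p6) → 58.7943
  f2: (p19, p5, p8) → 49.7336
  f3: (p13, p15, p3) → 10.5278
  f4: (p4, p15, p14) → 52.7836
  f5: (p4, p13, p15) → 26.1803
  f6: (p4, p8, p14) → 29.8615
  f7: (p4, p19, p8) → 23.7725
  f8: (p4, p18, p9) → 1.9471
  f9: (p4, p19, p18) → 31.6889
  f10: (p7, p5, p3) → 23.6596
  f11: (p7, p5, p6) → 36.4890
  f12: (p7, p15, p3) → 41.9910
  f13: (p7, p15, p6) → 78.5115
  f14: (p12, p8, p6) → 34.8217
  f15: (p12, p8, p14) → 60.7741
  f16: (p2, p13, p3) → 7.0946
  f17: (p2, p4, p13) → 59.4372
  f18: (p2, p4, p9) → 17.3260
  f19: (p2, p18, p9) → 4.6410
  f20: (p2, p19, p18) → 28.4775
  f21: (p2, p5, p3) → 9.4313
  f22: (p2, p19, p5) → 81.4064
  f23: (p10, p15, p6) → 22.7829
  f24: (p10, p12, p6) → 48.6128
  f25: (p10, p15, p14) → 30.1589
  f26: (p10, p12, p14) → 61.2530
Σ area = 932.158

Euler characteristic 15−39+26 = 2 ✓

facets=26 area=932.158


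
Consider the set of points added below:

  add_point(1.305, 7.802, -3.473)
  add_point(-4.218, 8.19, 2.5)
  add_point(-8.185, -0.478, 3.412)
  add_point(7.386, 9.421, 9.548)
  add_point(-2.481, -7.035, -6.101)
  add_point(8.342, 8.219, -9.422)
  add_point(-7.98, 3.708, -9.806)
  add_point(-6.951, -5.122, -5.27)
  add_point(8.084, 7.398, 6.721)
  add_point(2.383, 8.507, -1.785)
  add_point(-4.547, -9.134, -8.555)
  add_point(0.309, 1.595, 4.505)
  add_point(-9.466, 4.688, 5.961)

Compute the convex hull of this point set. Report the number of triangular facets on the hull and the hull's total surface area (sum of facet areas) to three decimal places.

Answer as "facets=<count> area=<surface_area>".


facets=20 area=980.365

Hull vertices (12/13): indices [1, 2, 3, 4, 5, 6, 7, 8, 9, 10, 11, 12].

Facet areas (half cross-product norm):
  f1: (p6, p10, p5) → 113.0748
  f2: (p9, p3, p5) → 53.0152
  f3: (p2, p3, p12) → 52.3791
  f4: (p8, p3, p5) → 18.2739
  f5: (p1, p6, p5) → 107.0235
  f6: (p1, p9, p5) → 12.7143
  f7: (p1, p6, p12) → 48.8979
  f8: (p1, p3, p12) → 44.6031
  f9: (p1, p9, p3) → 48.3209
  f10: (p11, p2, p3) → 31.3018
  f11: (p11, p8, p3) → 16.4838
  f12: (p7, p6, p10) → 26.0995
  f13: (p7, p2, p10) → 13.2730
  f14: (p7, p6, p12) → 72.9975
  f15: (p7, p2, p12) → 16.9831
  f16: (p4, p11, p8) → 50.5217
  f17: (p4, p10, p5) → 28.1339
  f18: (p4, p8, p5) → 149.6269
  f19: (p4, p2, p10) → 21.2055
  f20: (p4, p11, p2) → 55.4348
Σ area = 980.365

Euler: V−E+F = 12−30+20 = 2.


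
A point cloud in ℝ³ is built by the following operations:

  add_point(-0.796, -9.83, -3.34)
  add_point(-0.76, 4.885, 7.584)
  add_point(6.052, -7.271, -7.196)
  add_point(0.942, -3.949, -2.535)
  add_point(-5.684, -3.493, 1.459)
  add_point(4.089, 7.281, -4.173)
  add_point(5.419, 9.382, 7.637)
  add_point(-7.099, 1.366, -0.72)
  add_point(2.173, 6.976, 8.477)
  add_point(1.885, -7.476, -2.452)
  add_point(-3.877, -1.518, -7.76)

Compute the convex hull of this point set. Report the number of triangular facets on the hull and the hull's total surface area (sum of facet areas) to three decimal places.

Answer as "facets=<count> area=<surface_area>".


facets=16 area=654.723

10 of the 11 inputs are extreme points: [0, 1, 2, 4, 5, 6, 7, 8, 9, 10].

Area of each hull facet:
  f1: (p5, p6, p7) → 78.8730
  f2: (p5, p6, p2) → 84.6819
  f3: (p9, p6, p2) → 61.2833
  f4: (p9, p0, p2) → 11.0015
  f5: (p10, p5, p7) → 49.6781
  f6: (p10, p5, p2) → 69.5781
  f7: (p10, p0, p2) → 40.0198
  f8: (p4, p1, p7) → 29.9589
  f9: (p4, p1, p0) → 44.9387
  f10: (p4, p10, p7) → 22.7043
  f11: (p4, p10, p0) → 39.9373
  f12: (p8, p1, p0) → 27.2711
  f13: (p8, p9, p0) → 24.7942
  f14: (p8, p9, p6) → 34.9611
  f15: (p8, p6, p7) → 23.2062
  f16: (p8, p1, p7) → 11.8358
Σ area = 654.723

Euler characteristic 10−24+16 = 2 ✓


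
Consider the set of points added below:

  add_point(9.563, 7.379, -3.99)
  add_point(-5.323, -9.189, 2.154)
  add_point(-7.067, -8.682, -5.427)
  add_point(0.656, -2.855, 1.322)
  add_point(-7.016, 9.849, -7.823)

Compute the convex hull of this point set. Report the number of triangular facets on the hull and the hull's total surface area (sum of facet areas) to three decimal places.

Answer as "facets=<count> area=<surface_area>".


facets=6 area=524.105

Hull vertices (5/5): indices [0, 1, 2, 3, 4].

Area of each hull facet:
  f1: (p4, p0, p2) → 158.3492
  f2: (p1, p0, p2) → 88.8814
  f3: (p1, p4, p2) → 71.5240
  f4: (p3, p4, p0) → 114.4046
  f5: (p3, p1, p0) → 17.6584
  f6: (p3, p1, p4) → 73.2872
Σ area = 524.105

Euler: V−E+F = 5−9+6 = 2.


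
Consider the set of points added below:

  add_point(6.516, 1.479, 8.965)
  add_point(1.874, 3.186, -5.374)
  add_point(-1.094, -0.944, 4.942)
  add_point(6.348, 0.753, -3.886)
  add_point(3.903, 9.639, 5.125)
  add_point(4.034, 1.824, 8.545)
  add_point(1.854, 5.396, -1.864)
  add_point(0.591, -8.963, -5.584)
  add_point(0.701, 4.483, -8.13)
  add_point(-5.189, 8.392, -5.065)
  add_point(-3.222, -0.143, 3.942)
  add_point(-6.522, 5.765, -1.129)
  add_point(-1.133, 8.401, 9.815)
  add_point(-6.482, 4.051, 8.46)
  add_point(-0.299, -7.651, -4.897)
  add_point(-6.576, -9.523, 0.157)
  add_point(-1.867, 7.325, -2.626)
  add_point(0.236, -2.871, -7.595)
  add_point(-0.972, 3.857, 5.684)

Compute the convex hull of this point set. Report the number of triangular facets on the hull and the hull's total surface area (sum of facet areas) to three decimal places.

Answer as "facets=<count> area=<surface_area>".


facets=18 area=884.304

11 of the 19 inputs are extreme points: [0, 3, 4, 7, 8, 9, 11, 12, 13, 15, 17].

Facet areas (half cross-product norm):
  f1: (p7, p0, p15) → 84.9641
  f2: (p13, p0, p15) → 104.4599
  f3: (p13, p12, p0) → 36.0436
  f4: (p4, p12, p0) → 31.9629
  f5: (p17, p7, p15) → 28.8965
  f6: (p3, p7, p0) → 71.9751
  f7: (p3, p4, p0) → 56.3123
  f8: (p3, p4, p8) → 51.2978
  f9: (p3, p17, p8) → 26.2207
  f10: (p3, p17, p7) → 24.9865
  f11: (p9, p13, p12) → 49.9703
  f12: (p9, p4, p12) → 47.9422
  f13: (p9, p4, p8) → 52.1054
  f14: (p9, p17, p15) → 77.7617
  f15: (p9, p17, p8) → 25.7228
  f16: (p11, p13, p15) → 72.1976
  f17: (p11, p9, p15) → 30.1558
  f18: (p11, p9, p13) → 11.3283
Σ area = 884.304

Euler: V−E+F = 11−27+18 = 2.


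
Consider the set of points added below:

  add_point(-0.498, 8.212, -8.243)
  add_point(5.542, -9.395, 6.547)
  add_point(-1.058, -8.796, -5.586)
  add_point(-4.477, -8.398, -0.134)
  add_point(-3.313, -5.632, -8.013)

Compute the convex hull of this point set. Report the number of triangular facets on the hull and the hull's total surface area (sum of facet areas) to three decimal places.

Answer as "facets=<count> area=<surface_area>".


facets=6 area=365.881

Hull vertices (5/5): indices [0, 1, 2, 3, 4].

Facet areas (half cross-product norm):
  f1: (p0, p1, p3) → 113.1843
  f2: (p2, p1, p3) → 38.9449
  f3: (p2, p0, p1) → 117.4707
  f4: (p4, p0, p3) → 55.4727
  f5: (p4, p2, p3) → 14.6140
  f6: (p4, p2, p0) → 26.1944
Σ area = 365.881

Check V−E+F: 5 − 9 + 6 = 2.


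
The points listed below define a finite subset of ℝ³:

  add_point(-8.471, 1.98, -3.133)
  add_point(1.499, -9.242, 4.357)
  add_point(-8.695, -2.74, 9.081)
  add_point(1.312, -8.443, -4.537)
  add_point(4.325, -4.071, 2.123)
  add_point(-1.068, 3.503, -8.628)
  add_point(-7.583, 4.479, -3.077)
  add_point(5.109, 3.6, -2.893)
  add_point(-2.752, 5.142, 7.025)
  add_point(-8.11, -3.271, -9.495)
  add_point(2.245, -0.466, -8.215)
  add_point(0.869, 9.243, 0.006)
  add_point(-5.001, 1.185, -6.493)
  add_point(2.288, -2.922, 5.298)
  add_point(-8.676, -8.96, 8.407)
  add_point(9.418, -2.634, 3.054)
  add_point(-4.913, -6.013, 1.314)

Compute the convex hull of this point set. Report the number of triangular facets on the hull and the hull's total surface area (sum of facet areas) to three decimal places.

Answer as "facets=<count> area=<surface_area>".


13 of the 17 inputs are extreme points: [0, 1, 2, 3, 5, 6, 7, 8, 9, 10, 11, 14, 15].

Per-facet area ½‖(b−a)×(c−a)‖:
  f1: (p8, p15, p2) → 74.9015
  f2: (p8, p11, p15) → 63.5672
  f3: (p14, p15, p2) → 59.6874
  f4: (p14, p1, p15) → 38.4578
  f5: (p6, p8, p11) → 42.9979
  f6: (p6, p8, p2) → 56.1692
  f7: (p7, p11, p15) → 31.9847
  f8: (p7, p10, p15) → 33.8234
  f9: (p5, p10, p9) → 25.3884
  f10: (p5, p6, p11) → 40.5649
  f11: (p5, p6, p9) → 38.5815
  f12: (p5, p7, p11) → 31.8429
  f13: (p5, p7, p10) → 18.7579
  f14: (p3, p10, p9) → 45.7216
  f15: (p3, p14, p9) → 95.8459
  f16: (p3, p14, p1) → 45.8952
  f17: (p3, p1, p15) → 45.7848
  f18: (p3, p10, p15) → 53.8090
  f19: (p0, p6, p2) → 16.4236
  f20: (p0, p6, p9) → 8.7553
  f21: (p0, p14, p2) → 39.5831
  f22: (p0, p14, p9) → 65.1626
Σ area = 973.706

Check V−E+F: 13 − 33 + 22 = 2.

facets=22 area=973.706
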